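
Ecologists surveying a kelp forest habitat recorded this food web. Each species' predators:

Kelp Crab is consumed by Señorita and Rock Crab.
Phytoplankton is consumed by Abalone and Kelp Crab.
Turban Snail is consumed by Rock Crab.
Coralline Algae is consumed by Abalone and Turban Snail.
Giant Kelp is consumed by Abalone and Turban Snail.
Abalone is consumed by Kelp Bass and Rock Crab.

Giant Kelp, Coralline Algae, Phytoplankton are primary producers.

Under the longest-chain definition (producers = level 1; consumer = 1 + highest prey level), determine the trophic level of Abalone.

Giant Kelp is a producer → level 1.
Abalone eats Giant Kelp (level 1); other prey at levels: Coralline Algae 1, Phytoplankton 1 → level 2.

Trophic level 2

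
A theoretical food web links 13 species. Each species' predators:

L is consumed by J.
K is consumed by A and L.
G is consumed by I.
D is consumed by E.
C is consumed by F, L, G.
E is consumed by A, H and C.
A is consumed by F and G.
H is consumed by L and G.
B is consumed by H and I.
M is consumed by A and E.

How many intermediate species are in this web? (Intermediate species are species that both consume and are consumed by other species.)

6

Intermediate species (has both prey and predators): E, C, A, H, G, L.
Count: 6.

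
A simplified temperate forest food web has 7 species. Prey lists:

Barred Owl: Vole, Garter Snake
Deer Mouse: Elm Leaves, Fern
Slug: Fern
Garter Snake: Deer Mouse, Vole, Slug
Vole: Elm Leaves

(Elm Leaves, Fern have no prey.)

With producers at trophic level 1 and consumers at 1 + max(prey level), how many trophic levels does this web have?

Producers (level 1): Elm Leaves, Fern.
Elm Leaves → Deer Mouse → Garter Snake → Barred Owl gives Barred Owl level 4.
No species has a prey at level 4, so no species reaches level 5.

4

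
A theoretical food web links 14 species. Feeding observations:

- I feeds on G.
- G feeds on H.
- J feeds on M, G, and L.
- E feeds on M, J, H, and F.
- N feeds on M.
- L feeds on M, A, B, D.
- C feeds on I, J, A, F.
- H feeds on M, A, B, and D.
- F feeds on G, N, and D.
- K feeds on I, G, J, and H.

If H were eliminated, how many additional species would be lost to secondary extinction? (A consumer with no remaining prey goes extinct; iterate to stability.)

Remove H.
Round 1: G (all prey gone) → extinct.
Round 2: I (all prey gone) → extinct.
No further losses. Total secondary extinctions: 2.

2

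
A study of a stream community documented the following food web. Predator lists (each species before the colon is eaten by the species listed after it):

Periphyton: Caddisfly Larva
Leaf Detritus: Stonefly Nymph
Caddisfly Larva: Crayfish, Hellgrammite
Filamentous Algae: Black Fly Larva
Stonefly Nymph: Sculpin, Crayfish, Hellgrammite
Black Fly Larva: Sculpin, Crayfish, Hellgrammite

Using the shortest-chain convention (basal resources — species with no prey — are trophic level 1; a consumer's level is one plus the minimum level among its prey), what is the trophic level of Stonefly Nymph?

Trophic level 2

Leaf Detritus has no prey (basal) → level 1.
Stonefly Nymph eats Leaf Detritus → level 2.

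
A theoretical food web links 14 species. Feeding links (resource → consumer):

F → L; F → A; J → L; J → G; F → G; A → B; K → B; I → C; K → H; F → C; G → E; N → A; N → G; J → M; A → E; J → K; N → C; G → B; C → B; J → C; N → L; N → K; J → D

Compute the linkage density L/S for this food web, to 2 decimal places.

L/S = 1.64

There are L = 23 links among S = 14 species.
L/S = 23/14 = 1.6429 ≈ 1.64.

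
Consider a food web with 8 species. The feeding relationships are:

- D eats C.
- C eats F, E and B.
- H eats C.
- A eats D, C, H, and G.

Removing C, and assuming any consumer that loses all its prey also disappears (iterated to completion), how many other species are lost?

Remove C.
Round 1: H (all prey gone), D (all prey gone) → extinct.
No further losses. Total secondary extinctions: 2.

2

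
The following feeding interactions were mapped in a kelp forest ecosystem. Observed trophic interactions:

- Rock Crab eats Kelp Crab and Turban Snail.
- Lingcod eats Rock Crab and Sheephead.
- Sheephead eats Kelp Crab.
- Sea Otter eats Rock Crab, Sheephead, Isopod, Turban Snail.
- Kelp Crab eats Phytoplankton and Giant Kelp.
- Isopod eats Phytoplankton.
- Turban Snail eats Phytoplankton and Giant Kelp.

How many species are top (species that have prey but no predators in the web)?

Top species (has prey, but nothing eats it): Sea Otter, Lingcod.
Count: 2.

2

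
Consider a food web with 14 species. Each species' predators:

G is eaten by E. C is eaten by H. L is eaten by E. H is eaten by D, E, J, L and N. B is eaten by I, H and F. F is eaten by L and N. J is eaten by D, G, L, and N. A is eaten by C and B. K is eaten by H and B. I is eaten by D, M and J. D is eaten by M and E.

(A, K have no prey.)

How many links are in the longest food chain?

One longest chain: A → B → I → J → L → E.
It has 6 species and 5 links.

5 links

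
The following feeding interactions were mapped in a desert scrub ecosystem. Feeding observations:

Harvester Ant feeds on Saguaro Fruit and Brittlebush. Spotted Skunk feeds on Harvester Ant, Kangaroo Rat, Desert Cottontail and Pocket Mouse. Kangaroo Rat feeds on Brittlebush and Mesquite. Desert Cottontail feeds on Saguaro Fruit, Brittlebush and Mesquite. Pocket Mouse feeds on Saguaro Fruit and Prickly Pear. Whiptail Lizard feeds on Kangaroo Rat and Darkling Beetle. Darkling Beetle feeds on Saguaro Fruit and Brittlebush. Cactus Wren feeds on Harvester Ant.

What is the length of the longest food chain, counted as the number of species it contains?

3 species

One longest chain: Mesquite → Kangaroo Rat → Spotted Skunk.
It has 3 species and 2 links.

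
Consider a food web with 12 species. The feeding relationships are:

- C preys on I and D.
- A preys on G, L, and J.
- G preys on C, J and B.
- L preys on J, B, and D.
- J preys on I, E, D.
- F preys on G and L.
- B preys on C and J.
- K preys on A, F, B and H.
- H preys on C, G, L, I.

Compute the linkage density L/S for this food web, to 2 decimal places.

L/S = 2.17

There are L = 26 links among S = 12 species.
L/S = 26/12 = 2.1667 ≈ 2.17.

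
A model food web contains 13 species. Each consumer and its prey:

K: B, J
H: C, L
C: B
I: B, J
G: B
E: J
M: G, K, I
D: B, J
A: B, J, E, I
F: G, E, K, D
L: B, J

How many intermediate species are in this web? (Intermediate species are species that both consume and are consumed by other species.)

7

Intermediate species (has both prey and predators): G, C, E, L, K, I, D.
Count: 7.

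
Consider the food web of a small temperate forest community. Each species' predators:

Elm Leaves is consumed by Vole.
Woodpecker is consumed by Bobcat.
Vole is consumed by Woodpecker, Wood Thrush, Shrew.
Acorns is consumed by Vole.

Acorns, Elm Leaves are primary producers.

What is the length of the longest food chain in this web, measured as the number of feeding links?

3 links

One longest chain: Acorns → Vole → Woodpecker → Bobcat.
It has 4 species and 3 links.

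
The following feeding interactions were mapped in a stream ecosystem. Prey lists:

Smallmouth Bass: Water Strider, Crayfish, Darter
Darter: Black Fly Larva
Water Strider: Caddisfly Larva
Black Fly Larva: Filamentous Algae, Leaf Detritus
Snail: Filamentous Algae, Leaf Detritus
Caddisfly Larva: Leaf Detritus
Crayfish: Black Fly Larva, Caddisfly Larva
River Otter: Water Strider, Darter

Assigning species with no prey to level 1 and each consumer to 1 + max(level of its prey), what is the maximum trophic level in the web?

Basal resources (level 1): Filamentous Algae, Leaf Detritus.
Leaf Detritus → Caddisfly Larva → Water Strider → Smallmouth Bass gives Smallmouth Bass level 4.
No species has a prey at level 4, so no species reaches level 5.

4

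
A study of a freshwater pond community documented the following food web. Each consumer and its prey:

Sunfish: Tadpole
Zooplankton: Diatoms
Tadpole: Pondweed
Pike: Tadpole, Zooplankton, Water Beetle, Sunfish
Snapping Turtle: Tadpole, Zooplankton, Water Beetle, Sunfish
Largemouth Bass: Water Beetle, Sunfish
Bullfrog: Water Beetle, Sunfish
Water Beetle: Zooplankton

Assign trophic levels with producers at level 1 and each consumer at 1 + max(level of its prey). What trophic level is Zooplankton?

Diatoms is a producer → level 1.
Zooplankton eats Diatoms → level 2.

Trophic level 2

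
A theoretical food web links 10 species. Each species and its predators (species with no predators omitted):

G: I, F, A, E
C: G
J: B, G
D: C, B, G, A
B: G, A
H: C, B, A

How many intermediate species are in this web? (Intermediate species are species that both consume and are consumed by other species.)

Intermediate species (has both prey and predators): C, B, G.
Count: 3.

3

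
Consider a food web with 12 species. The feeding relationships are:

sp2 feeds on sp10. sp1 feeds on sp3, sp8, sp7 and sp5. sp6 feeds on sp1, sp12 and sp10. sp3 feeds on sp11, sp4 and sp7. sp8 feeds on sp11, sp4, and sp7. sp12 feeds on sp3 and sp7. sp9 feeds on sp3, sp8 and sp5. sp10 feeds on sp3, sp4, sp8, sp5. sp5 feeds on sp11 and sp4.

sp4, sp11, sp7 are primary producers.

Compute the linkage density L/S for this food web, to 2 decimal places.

There are L = 25 links among S = 12 species.
L/S = 25/12 = 2.0833 ≈ 2.08.

L/S = 2.08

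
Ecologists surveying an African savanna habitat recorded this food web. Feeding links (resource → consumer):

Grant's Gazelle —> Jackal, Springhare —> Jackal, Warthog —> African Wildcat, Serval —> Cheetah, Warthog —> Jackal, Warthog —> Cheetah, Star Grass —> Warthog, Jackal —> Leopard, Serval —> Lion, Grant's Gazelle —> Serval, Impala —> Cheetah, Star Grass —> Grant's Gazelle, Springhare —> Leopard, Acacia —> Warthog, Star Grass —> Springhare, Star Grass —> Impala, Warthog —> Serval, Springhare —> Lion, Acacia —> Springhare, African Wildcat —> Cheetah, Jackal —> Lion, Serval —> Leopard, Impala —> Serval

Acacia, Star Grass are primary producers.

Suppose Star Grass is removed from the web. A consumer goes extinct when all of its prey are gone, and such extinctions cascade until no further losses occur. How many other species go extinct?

2

Remove Star Grass.
Round 1: Impala (all prey gone), Grant's Gazelle (all prey gone) → extinct.
No further losses. Total secondary extinctions: 2.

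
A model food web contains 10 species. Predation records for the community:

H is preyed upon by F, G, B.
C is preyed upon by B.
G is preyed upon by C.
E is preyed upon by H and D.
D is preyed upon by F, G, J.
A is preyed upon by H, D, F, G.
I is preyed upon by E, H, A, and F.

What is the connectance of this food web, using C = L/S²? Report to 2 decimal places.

The web has S = 10 species and L = 18 feeding links.
C = L / S² = 18 / 100 = 0.1800 ≈ 0.18.

C = 0.18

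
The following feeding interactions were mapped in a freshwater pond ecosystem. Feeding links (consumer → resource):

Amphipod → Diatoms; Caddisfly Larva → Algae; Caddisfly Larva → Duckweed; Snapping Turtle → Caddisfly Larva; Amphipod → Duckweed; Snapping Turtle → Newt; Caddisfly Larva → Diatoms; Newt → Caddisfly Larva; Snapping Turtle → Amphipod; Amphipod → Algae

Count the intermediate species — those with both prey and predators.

Intermediate species (has both prey and predators): Caddisfly Larva, Amphipod, Newt.
Count: 3.

3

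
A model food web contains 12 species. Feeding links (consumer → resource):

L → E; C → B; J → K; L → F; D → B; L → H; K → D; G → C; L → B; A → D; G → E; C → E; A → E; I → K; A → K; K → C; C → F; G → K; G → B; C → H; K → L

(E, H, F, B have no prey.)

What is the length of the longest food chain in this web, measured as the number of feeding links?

3 links

One longest chain: E → L → K → G.
It has 4 species and 3 links.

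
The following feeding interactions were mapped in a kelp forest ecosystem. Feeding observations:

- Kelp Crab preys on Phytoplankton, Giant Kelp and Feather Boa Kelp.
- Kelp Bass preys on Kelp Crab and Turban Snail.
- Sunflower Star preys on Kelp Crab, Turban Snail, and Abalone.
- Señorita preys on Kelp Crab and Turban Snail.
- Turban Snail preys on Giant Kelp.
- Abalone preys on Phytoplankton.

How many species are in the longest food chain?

3 species

One longest chain: Giant Kelp → Turban Snail → Kelp Bass.
It has 3 species and 2 links.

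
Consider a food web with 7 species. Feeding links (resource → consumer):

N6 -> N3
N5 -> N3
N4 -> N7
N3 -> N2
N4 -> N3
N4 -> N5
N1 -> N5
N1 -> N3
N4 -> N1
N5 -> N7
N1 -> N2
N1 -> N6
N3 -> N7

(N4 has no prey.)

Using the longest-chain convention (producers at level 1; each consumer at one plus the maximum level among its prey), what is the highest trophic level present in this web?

5

Producers (level 1): N4.
N4 → N1 → N5 → N3 → N7 gives N7 level 5.
No species has a prey at level 5, so no species reaches level 6.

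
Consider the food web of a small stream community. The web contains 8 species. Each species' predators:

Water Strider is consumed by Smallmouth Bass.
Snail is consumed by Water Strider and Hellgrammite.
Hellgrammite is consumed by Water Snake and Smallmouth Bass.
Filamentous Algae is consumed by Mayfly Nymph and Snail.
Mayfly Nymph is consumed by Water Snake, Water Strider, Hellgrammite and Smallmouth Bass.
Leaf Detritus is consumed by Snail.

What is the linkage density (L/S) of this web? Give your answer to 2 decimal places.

There are L = 12 links among S = 8 species.
L/S = 12/8 = 1.5000 ≈ 1.50.

L/S = 1.50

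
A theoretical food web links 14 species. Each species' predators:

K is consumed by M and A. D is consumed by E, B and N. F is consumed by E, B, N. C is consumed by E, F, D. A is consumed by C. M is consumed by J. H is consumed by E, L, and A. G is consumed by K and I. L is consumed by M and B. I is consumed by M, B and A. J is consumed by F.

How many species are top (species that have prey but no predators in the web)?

Top species (has prey, but nothing eats it): N, B, E.
Count: 3.

3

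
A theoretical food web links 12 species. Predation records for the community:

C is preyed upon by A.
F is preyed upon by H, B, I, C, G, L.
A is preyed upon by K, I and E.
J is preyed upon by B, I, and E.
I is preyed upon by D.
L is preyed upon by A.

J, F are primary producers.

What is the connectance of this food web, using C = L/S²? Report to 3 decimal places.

C = 0.104

The web has S = 12 species and L = 15 feeding links.
C = L / S² = 15 / 144 = 0.1042 ≈ 0.104.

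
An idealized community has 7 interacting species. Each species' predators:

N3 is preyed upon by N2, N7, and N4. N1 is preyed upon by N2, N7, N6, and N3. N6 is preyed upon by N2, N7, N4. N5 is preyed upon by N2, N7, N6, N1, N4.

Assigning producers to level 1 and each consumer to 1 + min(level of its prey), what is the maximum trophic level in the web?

3

Producers (level 1): N5.
Following each consumer down to its lowest-level prey: N5 → N1 → N3 (levels 1 through 3).
All prey of N3 (N1 2) are at level 2 or above, so N3 is at level 1 + 2 = 3.
Every consumer has at least one prey at level 2 or below, so none exceeds level 3.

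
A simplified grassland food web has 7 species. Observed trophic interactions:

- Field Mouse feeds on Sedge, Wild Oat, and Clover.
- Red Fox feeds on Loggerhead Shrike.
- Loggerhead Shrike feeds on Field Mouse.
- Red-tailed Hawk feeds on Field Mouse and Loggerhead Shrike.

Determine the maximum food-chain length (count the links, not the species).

3 links

One longest chain: Sedge → Field Mouse → Loggerhead Shrike → Red-tailed Hawk.
It has 4 species and 3 links.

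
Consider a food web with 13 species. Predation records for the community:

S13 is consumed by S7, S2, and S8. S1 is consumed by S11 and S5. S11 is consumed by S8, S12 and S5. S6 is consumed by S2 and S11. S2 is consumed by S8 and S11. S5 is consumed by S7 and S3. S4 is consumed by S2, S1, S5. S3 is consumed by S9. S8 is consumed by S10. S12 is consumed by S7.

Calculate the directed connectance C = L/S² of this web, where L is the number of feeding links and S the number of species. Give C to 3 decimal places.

C = 0.118

The web has S = 13 species and L = 20 feeding links.
C = L / S² = 20 / 169 = 0.1183 ≈ 0.118.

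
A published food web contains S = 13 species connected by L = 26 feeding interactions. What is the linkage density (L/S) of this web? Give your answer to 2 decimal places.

L/S = 2.00

There are L = 26 links among S = 13 species.
L/S = 26/13 = 2.0000 ≈ 2.00.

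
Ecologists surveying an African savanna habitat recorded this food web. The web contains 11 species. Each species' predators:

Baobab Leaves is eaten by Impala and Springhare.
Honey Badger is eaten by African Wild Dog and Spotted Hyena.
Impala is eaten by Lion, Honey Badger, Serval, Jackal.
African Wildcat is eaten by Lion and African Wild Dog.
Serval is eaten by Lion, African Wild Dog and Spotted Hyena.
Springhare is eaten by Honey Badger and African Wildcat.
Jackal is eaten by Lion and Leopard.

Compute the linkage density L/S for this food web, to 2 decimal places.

There are L = 17 links among S = 11 species.
L/S = 17/11 = 1.5455 ≈ 1.55.

L/S = 1.55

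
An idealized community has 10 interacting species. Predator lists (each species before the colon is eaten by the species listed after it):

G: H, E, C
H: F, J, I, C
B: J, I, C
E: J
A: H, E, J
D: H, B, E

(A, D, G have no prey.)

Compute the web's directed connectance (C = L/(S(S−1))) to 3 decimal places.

C = 0.189

The web has S = 10 species and L = 17 feeding links.
C = L / (S(S−1)) = 17 / 90 = 0.1889 ≈ 0.189.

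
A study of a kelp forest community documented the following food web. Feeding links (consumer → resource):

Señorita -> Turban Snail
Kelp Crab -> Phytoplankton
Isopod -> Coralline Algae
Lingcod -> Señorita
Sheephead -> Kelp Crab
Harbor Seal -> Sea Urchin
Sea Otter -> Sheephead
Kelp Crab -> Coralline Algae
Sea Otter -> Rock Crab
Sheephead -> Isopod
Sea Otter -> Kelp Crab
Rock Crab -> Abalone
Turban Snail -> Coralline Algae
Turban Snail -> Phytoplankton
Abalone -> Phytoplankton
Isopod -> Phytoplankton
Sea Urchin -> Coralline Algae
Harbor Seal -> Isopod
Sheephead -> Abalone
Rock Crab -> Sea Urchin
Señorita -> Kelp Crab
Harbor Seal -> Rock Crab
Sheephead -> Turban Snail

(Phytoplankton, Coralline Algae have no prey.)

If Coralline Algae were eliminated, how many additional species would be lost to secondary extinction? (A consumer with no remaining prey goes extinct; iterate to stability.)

Remove Coralline Algae.
Round 1: Sea Urchin (all prey gone) → extinct.
No further losses. Total secondary extinctions: 1.

1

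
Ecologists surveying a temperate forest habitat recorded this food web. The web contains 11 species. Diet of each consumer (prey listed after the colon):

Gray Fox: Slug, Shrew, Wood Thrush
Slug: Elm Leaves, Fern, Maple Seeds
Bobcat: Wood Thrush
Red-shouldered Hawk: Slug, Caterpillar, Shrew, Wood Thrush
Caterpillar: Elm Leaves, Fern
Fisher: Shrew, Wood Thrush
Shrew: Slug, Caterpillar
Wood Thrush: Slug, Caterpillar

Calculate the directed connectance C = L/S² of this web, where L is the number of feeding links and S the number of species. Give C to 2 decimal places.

The web has S = 11 species and L = 19 feeding links.
C = L / S² = 19 / 121 = 0.1570 ≈ 0.16.

C = 0.16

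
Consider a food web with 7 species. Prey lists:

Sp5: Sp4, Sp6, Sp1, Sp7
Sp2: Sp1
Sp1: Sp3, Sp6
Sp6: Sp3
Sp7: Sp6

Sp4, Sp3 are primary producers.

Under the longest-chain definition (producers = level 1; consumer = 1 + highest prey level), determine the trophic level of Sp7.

Sp3 is a producer → level 1.
Sp6 eats Sp3 → level 2.
Sp7 eats Sp6 → level 3.

Trophic level 3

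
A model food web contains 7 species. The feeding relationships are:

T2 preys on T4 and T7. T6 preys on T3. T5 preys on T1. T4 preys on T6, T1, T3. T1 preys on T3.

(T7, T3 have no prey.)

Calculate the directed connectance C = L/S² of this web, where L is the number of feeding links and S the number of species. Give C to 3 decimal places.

C = 0.163

The web has S = 7 species and L = 8 feeding links.
C = L / S² = 8 / 49 = 0.1633 ≈ 0.163.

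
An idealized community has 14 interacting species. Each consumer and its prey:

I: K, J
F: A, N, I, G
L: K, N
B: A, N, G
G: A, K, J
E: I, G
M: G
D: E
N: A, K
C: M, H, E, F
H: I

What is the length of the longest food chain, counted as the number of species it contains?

One longest chain: K → I → E → D.
It has 4 species and 3 links.

4 species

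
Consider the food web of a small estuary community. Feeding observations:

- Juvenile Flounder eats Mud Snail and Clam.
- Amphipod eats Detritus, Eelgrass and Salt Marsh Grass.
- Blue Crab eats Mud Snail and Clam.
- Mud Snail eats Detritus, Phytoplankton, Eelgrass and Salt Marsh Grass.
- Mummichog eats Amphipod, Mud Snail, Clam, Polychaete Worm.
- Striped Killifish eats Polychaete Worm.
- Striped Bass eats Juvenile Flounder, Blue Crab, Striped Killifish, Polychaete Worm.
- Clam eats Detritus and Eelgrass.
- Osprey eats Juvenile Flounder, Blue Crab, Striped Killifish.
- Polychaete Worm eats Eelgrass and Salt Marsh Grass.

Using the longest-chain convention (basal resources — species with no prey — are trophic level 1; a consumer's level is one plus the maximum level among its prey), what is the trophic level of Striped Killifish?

Trophic level 3

Eelgrass has no prey (basal) → level 1.
Polychaete Worm eats Eelgrass (level 1); other prey at levels: Salt Marsh Grass 1 → level 2.
Striped Killifish eats Polychaete Worm → level 3.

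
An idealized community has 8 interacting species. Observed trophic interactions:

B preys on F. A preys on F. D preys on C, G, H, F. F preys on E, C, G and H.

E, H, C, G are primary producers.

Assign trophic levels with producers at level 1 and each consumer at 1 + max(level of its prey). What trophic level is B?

Trophic level 3

E is a producer → level 1.
F eats E (level 1); other prey at levels: H 1, C 1, G 1 → level 2.
B eats F → level 3.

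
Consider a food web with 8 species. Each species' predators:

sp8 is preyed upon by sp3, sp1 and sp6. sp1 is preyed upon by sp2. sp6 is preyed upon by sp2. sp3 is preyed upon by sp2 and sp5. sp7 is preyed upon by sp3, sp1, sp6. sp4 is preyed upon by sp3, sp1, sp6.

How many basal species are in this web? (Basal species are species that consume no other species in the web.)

3

Basal species (no prey listed): sp4, sp7, sp8.
Count: 3.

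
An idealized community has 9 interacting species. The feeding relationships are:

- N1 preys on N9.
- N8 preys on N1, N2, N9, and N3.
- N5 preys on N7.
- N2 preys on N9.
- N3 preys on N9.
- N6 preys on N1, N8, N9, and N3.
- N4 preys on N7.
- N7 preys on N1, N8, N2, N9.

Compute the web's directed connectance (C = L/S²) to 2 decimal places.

C = 0.21

The web has S = 9 species and L = 17 feeding links.
C = L / S² = 17 / 81 = 0.2099 ≈ 0.21.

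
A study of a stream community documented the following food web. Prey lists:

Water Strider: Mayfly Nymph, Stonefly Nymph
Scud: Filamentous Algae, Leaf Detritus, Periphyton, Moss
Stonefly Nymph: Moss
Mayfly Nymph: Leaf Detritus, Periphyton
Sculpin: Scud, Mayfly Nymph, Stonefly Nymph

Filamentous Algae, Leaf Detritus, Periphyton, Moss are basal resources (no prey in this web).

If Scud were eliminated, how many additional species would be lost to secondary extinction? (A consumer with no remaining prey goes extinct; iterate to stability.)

Remove Scud.
Every predator of it retains at least one other prey: Sculpin still has Mayfly Nymph, Stonefly Nymph.
No consumer loses all prey, so no secondary extinctions occur.

0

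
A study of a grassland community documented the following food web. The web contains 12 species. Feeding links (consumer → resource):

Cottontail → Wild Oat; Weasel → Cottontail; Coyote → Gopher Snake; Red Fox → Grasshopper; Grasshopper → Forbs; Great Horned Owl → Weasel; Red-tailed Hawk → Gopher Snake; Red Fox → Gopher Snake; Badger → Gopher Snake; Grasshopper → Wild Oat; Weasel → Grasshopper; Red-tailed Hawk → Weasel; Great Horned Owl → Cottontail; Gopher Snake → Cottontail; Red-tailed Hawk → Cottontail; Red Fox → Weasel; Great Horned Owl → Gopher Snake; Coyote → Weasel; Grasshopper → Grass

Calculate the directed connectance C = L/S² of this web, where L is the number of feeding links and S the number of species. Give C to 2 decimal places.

The web has S = 12 species and L = 19 feeding links.
C = L / S² = 19 / 144 = 0.1319 ≈ 0.13.

C = 0.13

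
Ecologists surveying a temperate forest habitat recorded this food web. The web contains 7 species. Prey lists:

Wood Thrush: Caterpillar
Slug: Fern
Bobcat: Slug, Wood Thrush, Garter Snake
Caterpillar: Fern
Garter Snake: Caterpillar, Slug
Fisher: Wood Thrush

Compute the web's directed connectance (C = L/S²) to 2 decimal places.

The web has S = 7 species and L = 9 feeding links.
C = L / S² = 9 / 49 = 0.1837 ≈ 0.18.

C = 0.18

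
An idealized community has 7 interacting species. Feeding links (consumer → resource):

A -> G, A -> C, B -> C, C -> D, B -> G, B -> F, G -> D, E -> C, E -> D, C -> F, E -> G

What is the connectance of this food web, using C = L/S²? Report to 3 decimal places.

C = 0.224

The web has S = 7 species and L = 11 feeding links.
C = L / S² = 11 / 49 = 0.2245 ≈ 0.224.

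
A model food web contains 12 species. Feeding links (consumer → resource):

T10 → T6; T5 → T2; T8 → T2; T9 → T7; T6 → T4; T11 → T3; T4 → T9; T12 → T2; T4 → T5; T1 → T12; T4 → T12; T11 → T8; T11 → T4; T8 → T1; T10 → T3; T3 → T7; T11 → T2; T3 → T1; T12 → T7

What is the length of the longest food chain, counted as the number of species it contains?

One longest chain: T2 → T12 → T4 → T6 → T10.
It has 5 species and 4 links.

5 species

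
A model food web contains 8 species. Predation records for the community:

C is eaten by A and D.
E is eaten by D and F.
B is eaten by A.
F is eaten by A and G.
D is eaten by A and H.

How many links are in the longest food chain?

One longest chain: E → F → A.
It has 3 species and 2 links.

2 links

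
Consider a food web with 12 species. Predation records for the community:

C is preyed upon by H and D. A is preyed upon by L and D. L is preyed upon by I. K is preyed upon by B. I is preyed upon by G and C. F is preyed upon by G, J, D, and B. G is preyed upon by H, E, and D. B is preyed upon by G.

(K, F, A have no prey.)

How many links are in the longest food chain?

4 links

One longest chain: A → L → I → G → D.
It has 5 species and 4 links.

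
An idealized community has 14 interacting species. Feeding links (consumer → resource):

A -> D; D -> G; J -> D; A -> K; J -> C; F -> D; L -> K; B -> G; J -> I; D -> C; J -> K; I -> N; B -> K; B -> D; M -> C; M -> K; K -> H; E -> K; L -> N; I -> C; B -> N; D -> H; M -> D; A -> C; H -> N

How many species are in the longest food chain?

4 species

One longest chain: N → H → D → F.
It has 4 species and 3 links.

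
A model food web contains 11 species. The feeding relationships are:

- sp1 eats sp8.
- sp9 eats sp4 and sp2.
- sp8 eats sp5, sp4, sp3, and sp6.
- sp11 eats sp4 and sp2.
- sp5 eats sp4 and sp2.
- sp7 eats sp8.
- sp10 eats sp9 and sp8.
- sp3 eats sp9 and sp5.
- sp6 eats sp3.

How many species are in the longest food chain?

One longest chain: sp4 → sp5 → sp3 → sp6 → sp8 → sp1.
It has 6 species and 5 links.

6 species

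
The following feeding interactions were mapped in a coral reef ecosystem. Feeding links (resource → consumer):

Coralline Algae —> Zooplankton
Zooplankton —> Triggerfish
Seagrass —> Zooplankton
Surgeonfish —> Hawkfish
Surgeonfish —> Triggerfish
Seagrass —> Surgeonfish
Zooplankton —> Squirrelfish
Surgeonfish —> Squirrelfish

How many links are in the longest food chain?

2 links

One longest chain: Coralline Algae → Zooplankton → Squirrelfish.
It has 3 species and 2 links.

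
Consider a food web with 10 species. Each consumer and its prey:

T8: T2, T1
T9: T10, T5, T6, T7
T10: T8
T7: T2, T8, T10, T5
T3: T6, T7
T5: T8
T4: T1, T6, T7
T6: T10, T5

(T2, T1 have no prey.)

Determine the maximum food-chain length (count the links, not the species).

4 links

One longest chain: T2 → T8 → T10 → T6 → T9.
It has 5 species and 4 links.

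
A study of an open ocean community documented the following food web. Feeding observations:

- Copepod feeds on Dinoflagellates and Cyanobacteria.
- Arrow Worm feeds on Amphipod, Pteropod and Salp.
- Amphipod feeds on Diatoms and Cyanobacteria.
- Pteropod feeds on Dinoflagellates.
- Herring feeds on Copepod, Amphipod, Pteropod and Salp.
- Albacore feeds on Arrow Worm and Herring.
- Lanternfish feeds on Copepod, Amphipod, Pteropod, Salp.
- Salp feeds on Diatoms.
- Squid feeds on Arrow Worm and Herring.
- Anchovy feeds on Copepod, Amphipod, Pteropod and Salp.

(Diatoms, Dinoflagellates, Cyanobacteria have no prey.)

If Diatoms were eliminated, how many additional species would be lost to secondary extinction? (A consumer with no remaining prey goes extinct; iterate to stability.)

1

Remove Diatoms.
Round 1: Salp (all prey gone) → extinct.
No further losses. Total secondary extinctions: 1.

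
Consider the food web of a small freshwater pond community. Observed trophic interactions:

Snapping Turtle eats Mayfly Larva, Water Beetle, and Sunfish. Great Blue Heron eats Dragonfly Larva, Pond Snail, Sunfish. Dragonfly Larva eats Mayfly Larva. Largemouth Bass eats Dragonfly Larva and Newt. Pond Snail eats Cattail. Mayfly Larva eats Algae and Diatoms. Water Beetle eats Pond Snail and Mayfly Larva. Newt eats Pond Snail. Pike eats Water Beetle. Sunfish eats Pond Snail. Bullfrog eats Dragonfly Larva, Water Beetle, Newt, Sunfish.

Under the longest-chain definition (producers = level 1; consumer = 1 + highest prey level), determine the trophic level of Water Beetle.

Cattail is a producer → level 1.
Pond Snail eats Cattail → level 2.
Water Beetle eats Pond Snail (level 2); other prey at levels: Mayfly Larva 2 → level 3.

Trophic level 3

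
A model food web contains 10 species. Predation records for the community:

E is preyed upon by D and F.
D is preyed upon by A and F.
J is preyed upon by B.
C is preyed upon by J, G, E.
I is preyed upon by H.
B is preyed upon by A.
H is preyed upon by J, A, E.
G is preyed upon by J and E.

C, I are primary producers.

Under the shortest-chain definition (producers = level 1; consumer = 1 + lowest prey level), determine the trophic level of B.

C is a producer → level 1.
J eats C → level 2.
B eats J → level 3.
No prey of B is below level 2, so 3 is the minimum.

Trophic level 3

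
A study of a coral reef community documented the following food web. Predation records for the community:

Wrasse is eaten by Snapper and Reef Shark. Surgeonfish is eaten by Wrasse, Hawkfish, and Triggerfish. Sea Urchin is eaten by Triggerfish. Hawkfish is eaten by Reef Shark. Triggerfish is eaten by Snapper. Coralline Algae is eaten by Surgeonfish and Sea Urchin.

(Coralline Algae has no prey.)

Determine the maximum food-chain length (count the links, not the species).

One longest chain: Coralline Algae → Surgeonfish → Hawkfish → Reef Shark.
It has 4 species and 3 links.

3 links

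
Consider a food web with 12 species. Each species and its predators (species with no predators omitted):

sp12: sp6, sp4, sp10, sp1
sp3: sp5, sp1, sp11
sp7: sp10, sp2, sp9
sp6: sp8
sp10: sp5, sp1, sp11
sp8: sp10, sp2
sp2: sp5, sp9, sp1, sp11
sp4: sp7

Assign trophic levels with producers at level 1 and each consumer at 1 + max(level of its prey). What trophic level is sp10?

sp12 is a producer → level 1.
sp6 eats sp12 → level 2.
sp8 eats sp6 → level 3.
sp10 eats sp8 (level 3); other prey at levels: sp12 1, sp7 3 → level 4.

Trophic level 4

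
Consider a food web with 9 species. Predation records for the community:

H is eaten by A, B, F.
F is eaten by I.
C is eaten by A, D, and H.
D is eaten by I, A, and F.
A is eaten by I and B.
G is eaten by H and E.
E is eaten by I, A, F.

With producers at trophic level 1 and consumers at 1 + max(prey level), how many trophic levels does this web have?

Producers (level 1): C, G.
C → D → F → I gives I level 4.
No species has a prey at level 4, so no species reaches level 5.

4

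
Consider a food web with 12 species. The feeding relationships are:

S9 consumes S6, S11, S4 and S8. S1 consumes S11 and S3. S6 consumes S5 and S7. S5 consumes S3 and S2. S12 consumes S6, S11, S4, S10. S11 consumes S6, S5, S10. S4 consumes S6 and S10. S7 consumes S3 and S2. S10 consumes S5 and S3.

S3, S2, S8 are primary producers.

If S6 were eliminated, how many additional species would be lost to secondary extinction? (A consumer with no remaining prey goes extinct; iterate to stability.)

0

Remove S6.
Every predator of it retains at least one other prey: S11 still has S5, S10; S4 still has S10; S9 still has S8, S11, S4; S12 still has S10, S11, S4.
No consumer loses all prey, so no secondary extinctions occur.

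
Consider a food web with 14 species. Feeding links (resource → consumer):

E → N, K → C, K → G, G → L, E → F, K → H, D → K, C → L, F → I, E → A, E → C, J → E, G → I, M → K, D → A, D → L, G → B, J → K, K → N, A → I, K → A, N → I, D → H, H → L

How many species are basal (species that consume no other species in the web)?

Basal species (no prey listed): J, M, D.
Count: 3.

3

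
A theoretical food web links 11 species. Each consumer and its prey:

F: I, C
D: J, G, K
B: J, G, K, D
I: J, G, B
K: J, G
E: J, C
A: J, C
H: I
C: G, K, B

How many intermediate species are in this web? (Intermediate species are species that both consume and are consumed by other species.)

5

Intermediate species (has both prey and predators): K, D, B, I, C.
Count: 5.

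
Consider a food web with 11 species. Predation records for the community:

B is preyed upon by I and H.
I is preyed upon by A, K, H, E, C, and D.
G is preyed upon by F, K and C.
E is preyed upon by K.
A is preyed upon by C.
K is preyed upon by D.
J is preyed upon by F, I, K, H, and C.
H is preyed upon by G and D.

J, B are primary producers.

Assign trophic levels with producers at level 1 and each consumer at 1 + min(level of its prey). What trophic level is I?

J is a producer → level 1.
I eats J → level 2.

Trophic level 2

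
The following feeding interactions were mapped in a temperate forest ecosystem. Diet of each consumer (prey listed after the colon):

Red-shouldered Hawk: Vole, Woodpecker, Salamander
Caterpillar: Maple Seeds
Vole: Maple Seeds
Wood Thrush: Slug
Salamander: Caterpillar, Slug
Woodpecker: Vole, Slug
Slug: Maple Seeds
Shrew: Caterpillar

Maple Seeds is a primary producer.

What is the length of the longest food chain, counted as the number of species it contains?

One longest chain: Maple Seeds → Vole → Woodpecker → Red-shouldered Hawk.
It has 4 species and 3 links.

4 species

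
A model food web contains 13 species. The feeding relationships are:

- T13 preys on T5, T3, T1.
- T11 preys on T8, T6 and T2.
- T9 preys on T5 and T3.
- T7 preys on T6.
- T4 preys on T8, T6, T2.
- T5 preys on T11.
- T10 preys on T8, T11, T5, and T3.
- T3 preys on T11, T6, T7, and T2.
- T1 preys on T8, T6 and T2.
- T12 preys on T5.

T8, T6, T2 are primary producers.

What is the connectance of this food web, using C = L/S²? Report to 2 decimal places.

C = 0.15

The web has S = 13 species and L = 25 feeding links.
C = L / S² = 25 / 169 = 0.1479 ≈ 0.15.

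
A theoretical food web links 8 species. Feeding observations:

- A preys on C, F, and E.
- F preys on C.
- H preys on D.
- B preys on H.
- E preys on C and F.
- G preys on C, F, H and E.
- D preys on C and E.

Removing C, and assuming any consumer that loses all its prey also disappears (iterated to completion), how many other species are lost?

7

Remove C.
Round 1: F (all prey gone) → extinct.
Round 2: E (all prey gone) → extinct.
Round 3: D (all prey gone), A (all prey gone) → extinct.
Round 4: H (all prey gone) → extinct.
Round 5: B (all prey gone), G (all prey gone) → extinct.
No further losses. Total secondary extinctions: 7.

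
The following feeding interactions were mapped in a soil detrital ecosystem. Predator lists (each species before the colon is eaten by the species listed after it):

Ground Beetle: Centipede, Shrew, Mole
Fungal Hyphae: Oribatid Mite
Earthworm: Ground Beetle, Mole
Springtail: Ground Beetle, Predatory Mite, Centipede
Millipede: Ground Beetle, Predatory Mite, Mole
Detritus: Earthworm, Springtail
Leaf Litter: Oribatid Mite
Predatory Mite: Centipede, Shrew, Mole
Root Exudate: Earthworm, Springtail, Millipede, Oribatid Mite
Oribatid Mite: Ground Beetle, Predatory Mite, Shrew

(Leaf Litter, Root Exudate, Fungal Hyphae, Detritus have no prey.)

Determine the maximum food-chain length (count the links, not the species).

3 links

One longest chain: Root Exudate → Earthworm → Ground Beetle → Centipede.
It has 4 species and 3 links.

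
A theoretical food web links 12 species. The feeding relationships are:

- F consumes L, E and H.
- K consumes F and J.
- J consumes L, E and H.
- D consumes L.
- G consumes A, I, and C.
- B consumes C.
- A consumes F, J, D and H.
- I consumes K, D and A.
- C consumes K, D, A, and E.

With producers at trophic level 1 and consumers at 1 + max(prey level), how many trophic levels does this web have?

5

Producers (level 1): L, H, E.
L → J → A → C → G gives G level 5.
No species has a prey at level 5, so no species reaches level 6.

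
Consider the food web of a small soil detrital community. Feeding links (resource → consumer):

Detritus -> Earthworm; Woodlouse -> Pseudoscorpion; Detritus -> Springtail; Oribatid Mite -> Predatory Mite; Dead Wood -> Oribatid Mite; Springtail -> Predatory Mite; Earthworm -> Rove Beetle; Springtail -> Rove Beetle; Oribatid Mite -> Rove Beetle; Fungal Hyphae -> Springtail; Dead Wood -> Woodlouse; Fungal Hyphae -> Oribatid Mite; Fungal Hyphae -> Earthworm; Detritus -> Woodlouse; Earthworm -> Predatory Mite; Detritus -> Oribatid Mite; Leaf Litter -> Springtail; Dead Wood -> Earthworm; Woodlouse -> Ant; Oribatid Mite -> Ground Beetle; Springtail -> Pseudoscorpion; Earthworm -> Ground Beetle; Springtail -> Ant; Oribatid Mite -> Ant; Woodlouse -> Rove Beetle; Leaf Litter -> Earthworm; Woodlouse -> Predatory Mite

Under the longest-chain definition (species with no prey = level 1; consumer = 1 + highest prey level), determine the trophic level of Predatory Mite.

Fungal Hyphae has no prey (basal) → level 1.
Oribatid Mite eats Fungal Hyphae (level 1); other prey at levels: Dead Wood 1, Detritus 1 → level 2.
Predatory Mite eats Oribatid Mite (level 2); other prey at levels: Springtail 2, Woodlouse 2, Earthworm 2 → level 3.

Trophic level 3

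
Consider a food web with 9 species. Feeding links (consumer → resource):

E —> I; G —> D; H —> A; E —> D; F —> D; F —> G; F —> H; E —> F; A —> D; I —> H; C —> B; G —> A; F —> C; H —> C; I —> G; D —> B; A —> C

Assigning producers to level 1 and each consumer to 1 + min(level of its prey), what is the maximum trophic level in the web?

Producers (level 1): B.
Following each consumer down to its lowest-level prey: B → C → H → I (levels 1 through 4).
All prey of I (H 3, G 3) are at level 3 or above, so I is at level 1 + 3 = 4.
Every consumer has at least one prey at level 3 or below, so none exceeds level 4.

4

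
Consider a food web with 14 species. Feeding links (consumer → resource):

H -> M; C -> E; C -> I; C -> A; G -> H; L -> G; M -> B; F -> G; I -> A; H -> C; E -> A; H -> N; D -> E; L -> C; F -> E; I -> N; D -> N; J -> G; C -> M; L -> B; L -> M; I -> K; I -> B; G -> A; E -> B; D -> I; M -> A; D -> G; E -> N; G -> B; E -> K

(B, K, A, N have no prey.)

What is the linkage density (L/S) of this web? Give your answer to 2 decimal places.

L/S = 2.21

There are L = 31 links among S = 14 species.
L/S = 31/14 = 2.2143 ≈ 2.21.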